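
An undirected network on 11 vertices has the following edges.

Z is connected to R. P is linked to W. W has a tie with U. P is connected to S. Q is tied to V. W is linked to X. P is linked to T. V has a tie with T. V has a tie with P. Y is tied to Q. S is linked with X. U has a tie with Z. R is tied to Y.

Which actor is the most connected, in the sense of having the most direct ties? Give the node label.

Degrees — P:4, Q:2, R:2, S:2, T:2, U:2, V:3, W:3, X:2, Y:2, Z:2.
The maximum is 4, attained only by P.

P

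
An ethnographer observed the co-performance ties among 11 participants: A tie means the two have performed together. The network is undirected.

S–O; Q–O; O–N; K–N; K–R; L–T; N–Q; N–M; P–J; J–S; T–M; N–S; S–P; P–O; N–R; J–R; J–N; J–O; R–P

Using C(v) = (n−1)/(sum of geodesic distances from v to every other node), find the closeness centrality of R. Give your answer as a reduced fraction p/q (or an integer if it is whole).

Distances from R: J:1, K:1, L:4, M:2, N:1, O:2, P:1, Q:2, S:2, T:3. Sum = 19.
n = 11, so closeness = 10/19.

10/19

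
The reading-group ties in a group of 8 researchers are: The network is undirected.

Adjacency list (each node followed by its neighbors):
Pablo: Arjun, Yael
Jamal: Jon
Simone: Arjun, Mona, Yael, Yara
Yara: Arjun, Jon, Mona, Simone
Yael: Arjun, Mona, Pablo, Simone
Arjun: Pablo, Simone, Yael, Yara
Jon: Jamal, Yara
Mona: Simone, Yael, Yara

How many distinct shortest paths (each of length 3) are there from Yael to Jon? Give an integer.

The shortest distance is 3. The length-3 paths are: Yael–Simone–Yara–Jon; Yael–Mona–Yara–Jon; Yael–Arjun–Yara–Jon.
That gives 3 distinct shortest paths.

3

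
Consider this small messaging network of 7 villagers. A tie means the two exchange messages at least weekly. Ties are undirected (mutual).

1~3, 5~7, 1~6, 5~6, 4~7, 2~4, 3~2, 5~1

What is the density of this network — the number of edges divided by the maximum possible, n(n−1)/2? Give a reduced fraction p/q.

There are 8 edges and 7 nodes, so the maximum possible is C(7,2) = 21.
Density = 8/21.

8/21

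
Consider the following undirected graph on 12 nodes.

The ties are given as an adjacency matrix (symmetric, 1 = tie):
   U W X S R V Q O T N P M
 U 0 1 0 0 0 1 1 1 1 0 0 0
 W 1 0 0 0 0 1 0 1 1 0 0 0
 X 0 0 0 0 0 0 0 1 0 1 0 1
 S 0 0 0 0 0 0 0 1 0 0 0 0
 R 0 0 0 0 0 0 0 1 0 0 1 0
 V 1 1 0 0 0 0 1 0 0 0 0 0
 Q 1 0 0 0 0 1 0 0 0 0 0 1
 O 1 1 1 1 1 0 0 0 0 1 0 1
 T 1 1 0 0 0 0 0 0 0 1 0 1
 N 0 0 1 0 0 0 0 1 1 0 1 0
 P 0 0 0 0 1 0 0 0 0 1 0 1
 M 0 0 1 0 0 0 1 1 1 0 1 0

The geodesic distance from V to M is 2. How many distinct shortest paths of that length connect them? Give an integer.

The shortest distance is 2, and the only length-2 path is V–Q–M. So there is exactly 1 shortest path.

1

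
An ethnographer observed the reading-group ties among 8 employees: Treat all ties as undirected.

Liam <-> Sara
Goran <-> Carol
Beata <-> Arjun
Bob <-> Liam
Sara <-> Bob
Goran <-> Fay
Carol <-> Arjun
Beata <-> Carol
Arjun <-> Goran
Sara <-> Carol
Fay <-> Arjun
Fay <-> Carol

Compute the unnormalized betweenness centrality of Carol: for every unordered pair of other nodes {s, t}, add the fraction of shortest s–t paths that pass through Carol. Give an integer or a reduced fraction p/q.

13

Pairs whose geodesics pass through Carol — Arjun–Liam: 1; Arjun–Sara: 1; Arjun–Bob: 1; Fay–Beata: 1/2; Fay–Liam: 1; Fay–Sara: 1; Fay–Bob: 1; Goran–Beata: 1/2; Goran–Liam: 1; Goran–Sara: 1; Goran–Bob: 1; Beata–Liam: 1; Beata–Sara: 1; Beata–Bob: 1.
All other pairs contribute 0.
Summing the contributions gives betweenness(Carol) = 13.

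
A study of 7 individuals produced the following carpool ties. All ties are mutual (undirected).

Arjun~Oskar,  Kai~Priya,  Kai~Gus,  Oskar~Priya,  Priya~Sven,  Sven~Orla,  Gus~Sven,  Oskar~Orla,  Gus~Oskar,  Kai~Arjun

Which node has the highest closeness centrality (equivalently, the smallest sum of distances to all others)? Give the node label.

Farness (sum of distances to all others) for each node — Arjun:11, Gus:9, Kai:10, Orla:11, Oskar:8, Priya:9, Sven:10.
The smallest farness is 8, for Oskar, so Oskar has the highest closeness.

Oskar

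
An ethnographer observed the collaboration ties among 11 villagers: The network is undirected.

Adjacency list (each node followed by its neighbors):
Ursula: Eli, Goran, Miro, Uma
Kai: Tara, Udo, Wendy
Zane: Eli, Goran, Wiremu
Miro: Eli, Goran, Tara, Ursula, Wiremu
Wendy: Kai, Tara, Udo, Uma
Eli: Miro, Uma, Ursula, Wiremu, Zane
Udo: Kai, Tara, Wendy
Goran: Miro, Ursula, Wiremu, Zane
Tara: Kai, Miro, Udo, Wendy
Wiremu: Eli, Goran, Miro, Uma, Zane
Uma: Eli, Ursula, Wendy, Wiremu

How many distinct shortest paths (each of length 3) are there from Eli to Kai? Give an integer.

The shortest distance is 3. The length-3 paths are: Eli–Miro–Tara–Kai; Eli–Uma–Wendy–Kai.
That gives 2 distinct shortest paths.

2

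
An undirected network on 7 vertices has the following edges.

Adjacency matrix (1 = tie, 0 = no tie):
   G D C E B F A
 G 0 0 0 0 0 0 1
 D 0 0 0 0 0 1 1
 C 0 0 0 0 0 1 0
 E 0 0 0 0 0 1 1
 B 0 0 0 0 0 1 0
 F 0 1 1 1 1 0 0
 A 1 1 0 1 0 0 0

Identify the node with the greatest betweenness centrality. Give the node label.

F

Unnormalized betweenness of each node: A:11/2, B:0, C:0, D:3, E:3, F:19/2, G:0.
F has the largest value, 19/2, making it the main broker — the node through which the most shortest paths run.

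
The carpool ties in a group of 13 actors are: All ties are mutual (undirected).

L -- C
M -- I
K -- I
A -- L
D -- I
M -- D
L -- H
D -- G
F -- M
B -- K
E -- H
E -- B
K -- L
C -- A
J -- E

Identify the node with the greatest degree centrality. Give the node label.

L

Degrees — A:2, B:2, C:2, D:3, E:3, F:1, G:1, H:2, I:3, J:1, K:3, L:4, M:3.
The maximum is 4, attained only by L.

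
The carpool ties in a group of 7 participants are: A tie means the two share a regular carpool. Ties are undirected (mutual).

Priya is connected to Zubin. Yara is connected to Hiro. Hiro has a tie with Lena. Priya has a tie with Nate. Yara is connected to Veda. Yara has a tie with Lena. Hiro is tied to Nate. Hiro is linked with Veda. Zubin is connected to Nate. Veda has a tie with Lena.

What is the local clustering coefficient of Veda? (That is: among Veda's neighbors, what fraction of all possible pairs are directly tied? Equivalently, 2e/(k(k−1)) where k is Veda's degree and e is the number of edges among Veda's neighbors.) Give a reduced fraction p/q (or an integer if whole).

Veda's neighbors: Hiro, Lena, and Yara (k = 3).
Possible neighbor pairs: C(3,2) = 3. Edges among them: Hiro–Lena, Hiro–Yara, Lena–Yara → e = 3.
Clustering(Veda) = 3/3 = 1.

1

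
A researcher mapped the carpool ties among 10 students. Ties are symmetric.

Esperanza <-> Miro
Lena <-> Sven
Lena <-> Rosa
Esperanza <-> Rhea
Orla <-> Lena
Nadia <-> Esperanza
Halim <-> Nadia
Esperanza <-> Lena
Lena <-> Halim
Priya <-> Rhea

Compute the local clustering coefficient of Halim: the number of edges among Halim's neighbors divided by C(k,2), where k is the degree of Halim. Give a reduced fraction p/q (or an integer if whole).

0

Halim's neighbors: Lena and Nadia (k = 2).
Possible neighbor pairs: C(2,2) = 1. Edges among them: none → e = 0.
Clustering(Halim) = 0/1.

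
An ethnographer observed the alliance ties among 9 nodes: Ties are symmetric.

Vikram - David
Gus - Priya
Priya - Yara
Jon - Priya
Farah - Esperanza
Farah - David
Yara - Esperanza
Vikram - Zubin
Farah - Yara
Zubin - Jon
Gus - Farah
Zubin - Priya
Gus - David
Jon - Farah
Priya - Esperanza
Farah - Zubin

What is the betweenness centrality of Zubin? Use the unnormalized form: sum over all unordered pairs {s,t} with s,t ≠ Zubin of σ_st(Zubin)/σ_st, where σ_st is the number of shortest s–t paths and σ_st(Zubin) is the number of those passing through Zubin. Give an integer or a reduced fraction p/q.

Pairs whose geodesics pass through Zubin — Esperanza–Vikram: 2/3; Jon–Vikram: 1; Yara–Vikram: 2/3; Farah–Vikram: 1/2; Farah–Priya: 1/5; Vikram–Priya: 1.
All other pairs contribute 0.
Summing the contributions gives betweenness(Zubin) = 121/30.

121/30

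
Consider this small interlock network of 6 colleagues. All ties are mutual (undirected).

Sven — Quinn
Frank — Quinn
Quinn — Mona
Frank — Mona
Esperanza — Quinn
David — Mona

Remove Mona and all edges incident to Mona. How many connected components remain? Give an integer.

2

Without Mona, the remaining ties split the others into: {David}; {Esperanza, Frank, Quinn, Sven}.
That's 2 separate components.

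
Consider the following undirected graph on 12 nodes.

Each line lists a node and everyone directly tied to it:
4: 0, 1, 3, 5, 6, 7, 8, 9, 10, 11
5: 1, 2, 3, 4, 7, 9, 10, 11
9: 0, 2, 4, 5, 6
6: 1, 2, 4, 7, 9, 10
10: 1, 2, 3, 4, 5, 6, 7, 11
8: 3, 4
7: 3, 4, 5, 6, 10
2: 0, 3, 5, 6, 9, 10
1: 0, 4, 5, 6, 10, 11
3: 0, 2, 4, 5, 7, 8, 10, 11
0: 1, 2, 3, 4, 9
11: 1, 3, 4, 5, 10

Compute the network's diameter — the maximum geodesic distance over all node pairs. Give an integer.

2

Eccentricity of each node (its greatest distance to any other): 0:2, 1:2, 2:2, 3:2, 4:2, 5:2, 6:2, 7:2, 8:2, 9:2, 10:2, 11:2.
The maximum eccentricity is 2, realized for instance by the pair 8–9 via 8 – 4 – 9. So the diameter is 2.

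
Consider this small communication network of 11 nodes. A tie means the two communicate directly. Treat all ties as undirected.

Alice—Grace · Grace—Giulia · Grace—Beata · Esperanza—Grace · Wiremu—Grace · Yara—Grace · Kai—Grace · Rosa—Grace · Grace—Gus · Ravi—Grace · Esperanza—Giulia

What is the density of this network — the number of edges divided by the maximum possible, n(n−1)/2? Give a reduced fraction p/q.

1/5

There are 11 edges and 11 nodes, so the maximum possible is C(11,2) = 55.
Density = 11/55 = 1/5.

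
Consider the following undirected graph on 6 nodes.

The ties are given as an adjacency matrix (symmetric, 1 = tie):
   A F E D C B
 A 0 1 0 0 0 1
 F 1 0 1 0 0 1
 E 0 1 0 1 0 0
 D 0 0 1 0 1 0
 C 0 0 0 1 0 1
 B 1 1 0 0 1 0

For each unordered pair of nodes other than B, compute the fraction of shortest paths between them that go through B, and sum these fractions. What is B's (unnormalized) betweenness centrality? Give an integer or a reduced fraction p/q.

5/2

Pairs whose geodesics pass through B — A–D: 1/2; A–C: 1; F–C: 1.
All other pairs contribute 0.
Summing the contributions gives betweenness(B) = 5/2.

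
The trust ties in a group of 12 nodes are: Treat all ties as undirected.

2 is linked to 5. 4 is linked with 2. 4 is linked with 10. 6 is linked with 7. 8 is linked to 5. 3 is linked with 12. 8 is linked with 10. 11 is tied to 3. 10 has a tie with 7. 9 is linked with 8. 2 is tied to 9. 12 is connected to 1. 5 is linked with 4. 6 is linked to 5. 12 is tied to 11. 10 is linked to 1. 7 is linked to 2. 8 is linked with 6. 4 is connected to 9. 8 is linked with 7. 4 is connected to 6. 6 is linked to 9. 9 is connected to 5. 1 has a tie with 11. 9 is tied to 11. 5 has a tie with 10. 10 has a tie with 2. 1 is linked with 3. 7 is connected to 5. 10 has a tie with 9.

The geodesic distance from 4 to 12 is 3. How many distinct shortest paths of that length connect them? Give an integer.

The shortest distance is 3. The length-3 paths are: 4–10–1–12; 4–9–11–12.
That gives 2 distinct shortest paths.

2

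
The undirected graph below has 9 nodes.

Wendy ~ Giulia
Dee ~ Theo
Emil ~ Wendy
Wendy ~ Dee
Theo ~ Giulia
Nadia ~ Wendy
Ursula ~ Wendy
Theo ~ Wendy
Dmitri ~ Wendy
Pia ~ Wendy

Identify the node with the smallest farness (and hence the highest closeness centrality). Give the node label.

Farness (sum of distances to all others) for each node — Dee:14, Dmitri:15, Emil:15, Giulia:14, Nadia:15, Pia:15, Theo:13, Ursula:15, Wendy:8.
The smallest farness is 8, for Wendy, so Wendy has the highest closeness.

Wendy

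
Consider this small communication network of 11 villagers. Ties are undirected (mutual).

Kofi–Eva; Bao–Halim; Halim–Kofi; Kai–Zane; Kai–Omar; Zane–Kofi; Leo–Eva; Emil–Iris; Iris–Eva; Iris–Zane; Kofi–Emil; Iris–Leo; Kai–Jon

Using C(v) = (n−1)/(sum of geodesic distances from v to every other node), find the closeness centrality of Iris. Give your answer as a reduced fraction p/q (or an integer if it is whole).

10/21

Distances from Iris: Bao:4, Emil:1, Eva:1, Halim:3, Jon:3, Kai:2, Kofi:2, Leo:1, Omar:3, Zane:1. Sum = 21.
n = 11, so closeness = 10/21.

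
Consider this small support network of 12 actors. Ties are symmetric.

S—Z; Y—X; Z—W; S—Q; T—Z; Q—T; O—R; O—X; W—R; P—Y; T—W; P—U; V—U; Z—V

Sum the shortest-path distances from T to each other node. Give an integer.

Distances from T: O:3, P:4, Q:1, R:2, S:2, U:3, V:2, W:1, X:4, Y:5, Z:1.
Sum = 3 + 4 + 1 + 2 + 2 + 3 + 2 + 1 + 4 + 5 + 1 = 28.

28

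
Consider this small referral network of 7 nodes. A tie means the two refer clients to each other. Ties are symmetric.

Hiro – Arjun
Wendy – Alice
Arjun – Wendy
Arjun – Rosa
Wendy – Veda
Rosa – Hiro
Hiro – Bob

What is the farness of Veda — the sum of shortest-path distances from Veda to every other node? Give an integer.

15

Distances from Veda: Alice:2, Arjun:2, Bob:4, Hiro:3, Rosa:3, Wendy:1.
Sum = 2 + 2 + 4 + 3 + 3 + 1 = 15.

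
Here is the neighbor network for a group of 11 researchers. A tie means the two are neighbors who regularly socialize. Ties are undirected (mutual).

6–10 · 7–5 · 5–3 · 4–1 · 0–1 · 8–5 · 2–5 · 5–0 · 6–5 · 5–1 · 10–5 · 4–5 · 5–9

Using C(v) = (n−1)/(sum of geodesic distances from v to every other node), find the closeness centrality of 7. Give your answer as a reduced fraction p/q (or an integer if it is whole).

10/19

Distances from 7: 0:2, 1:2, 2:2, 3:2, 4:2, 5:1, 6:2, 8:2, 9:2, 10:2. Sum = 19.
n = 11, so closeness = 10/19.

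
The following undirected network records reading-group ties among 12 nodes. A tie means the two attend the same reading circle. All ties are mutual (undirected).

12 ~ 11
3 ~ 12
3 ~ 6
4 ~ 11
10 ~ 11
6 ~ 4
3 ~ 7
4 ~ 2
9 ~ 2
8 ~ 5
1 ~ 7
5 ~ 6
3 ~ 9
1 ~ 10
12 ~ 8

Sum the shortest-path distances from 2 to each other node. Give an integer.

28

Distances from 2: 1:4, 3:2, 4:1, 5:3, 6:2, 7:3, 8:4, 9:1, 10:3, 11:2, 12:3.
Sum = 4 + 2 + 1 + 3 + 2 + 3 + 4 + 1 + 3 + 2 + 3 = 28.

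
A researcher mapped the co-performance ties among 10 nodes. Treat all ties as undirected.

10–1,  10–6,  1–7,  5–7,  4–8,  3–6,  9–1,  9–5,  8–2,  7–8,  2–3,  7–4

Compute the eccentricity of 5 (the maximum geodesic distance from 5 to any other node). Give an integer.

4

Distances from 5: 1:2, 2:3, 3:4, 4:2, 6:4, 7:1, 8:2, 9:1, 10:3.
The largest is 4 (to 6 and 3), so the eccentricity of 5 is 4.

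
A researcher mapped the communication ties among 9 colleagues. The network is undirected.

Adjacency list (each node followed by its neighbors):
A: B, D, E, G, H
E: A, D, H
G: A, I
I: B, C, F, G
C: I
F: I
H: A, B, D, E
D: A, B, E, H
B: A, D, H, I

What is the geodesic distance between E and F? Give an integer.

One shortest route is E – D – B – I – F, which uses 4 edges, and at distance 3 from E we only reach {I}, which does not include F. So d(E,F) = 4.

4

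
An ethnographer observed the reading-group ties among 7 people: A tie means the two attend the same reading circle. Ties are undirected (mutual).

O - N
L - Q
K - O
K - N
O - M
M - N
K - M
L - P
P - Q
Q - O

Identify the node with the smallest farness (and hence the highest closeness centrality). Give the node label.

Farness (sum of distances to all others) for each node — K:11, L:13, M:11, N:11, O:8, P:13, Q:9.
The smallest farness is 8, for O, so O has the highest closeness.

O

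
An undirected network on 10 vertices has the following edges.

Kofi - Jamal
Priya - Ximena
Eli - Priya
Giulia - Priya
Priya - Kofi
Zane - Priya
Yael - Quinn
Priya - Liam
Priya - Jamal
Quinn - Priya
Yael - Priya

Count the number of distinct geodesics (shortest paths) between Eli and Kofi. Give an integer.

1

The shortest distance is 2, and the only length-2 path is Eli–Priya–Kofi. So there is exactly 1 shortest path.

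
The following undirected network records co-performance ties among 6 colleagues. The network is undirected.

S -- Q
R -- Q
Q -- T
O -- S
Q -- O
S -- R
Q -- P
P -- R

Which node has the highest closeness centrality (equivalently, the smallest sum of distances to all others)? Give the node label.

Farness (sum of distances to all others) for each node — O:8, P:8, Q:5, R:7, S:7, T:9.
The smallest farness is 5, for Q, so Q has the highest closeness.

Q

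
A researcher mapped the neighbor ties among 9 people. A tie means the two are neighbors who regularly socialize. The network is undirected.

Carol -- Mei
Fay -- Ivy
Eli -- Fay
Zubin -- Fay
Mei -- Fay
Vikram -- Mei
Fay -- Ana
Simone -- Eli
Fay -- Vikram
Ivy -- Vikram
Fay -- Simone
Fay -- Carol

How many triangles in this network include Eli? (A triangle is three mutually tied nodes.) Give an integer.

1

Eli's neighbors: Fay and Simone.
Neighbor pairs that are themselves tied: Eli–Fay–Simone. Each forms one triangle with Eli, for 1 in total.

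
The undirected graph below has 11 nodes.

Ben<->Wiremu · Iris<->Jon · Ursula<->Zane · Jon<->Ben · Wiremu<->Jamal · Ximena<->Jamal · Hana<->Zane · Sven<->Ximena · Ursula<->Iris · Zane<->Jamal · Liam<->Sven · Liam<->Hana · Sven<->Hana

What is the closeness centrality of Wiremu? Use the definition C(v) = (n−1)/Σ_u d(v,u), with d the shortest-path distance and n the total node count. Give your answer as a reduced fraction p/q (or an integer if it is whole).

5/12

Distances from Wiremu: Ben:1, Hana:3, Iris:3, Jamal:1, Jon:2, Liam:4, Sven:3, Ursula:3, Ximena:2, Zane:2. Sum = 24.
n = 11, so closeness = 10/24 = 5/12.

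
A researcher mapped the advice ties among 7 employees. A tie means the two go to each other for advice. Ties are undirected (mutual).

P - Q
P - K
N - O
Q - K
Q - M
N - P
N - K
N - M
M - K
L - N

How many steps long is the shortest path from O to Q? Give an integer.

One shortest route is O – N – M – Q, which uses 3 edges, and at distance 2 from O we only reach {K, L, M, P}, which does not include Q. So d(O,Q) = 3.

3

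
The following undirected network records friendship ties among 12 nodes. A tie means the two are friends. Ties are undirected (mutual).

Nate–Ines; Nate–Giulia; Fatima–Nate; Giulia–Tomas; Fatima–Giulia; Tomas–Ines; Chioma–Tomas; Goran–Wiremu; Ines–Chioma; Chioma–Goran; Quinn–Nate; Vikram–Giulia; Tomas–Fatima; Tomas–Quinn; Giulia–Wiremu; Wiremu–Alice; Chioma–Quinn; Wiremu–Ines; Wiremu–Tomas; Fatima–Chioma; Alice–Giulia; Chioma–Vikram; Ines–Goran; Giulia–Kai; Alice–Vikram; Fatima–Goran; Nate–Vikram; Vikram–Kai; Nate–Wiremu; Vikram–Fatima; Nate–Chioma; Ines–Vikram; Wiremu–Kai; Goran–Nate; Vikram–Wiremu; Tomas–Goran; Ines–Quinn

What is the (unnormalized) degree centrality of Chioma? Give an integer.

Chioma is directly tied to Fatima, Goran, Ines, Nate, Quinn, Tomas, and Vikram. That is 7 neighbors, so the degree of Chioma is 7.

7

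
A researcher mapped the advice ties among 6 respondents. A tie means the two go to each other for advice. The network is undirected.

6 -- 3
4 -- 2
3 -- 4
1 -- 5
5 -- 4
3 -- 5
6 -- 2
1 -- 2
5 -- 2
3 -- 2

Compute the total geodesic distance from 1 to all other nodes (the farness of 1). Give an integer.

8

Distances from 1: 2:1, 3:2, 4:2, 5:1, 6:2.
Sum = 1 + 2 + 2 + 1 + 2 = 8.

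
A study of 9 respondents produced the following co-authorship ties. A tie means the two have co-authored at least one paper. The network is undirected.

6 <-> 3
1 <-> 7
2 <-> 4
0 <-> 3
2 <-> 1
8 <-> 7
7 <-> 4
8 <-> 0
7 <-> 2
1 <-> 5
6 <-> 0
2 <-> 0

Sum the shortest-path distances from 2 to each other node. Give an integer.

Distances from 2: 0:1, 1:1, 3:2, 4:1, 5:2, 6:2, 7:1, 8:2.
Sum = 1 + 1 + 2 + 1 + 2 + 2 + 1 + 2 = 12.

12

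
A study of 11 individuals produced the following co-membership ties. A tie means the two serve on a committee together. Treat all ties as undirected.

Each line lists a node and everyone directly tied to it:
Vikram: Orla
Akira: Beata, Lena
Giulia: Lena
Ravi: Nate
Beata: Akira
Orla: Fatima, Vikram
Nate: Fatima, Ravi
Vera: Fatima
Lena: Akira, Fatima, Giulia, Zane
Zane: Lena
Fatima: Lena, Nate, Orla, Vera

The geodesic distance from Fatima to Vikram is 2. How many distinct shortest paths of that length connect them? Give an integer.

1

The shortest distance is 2, and the only length-2 path is Fatima–Orla–Vikram. So there is exactly 1 shortest path.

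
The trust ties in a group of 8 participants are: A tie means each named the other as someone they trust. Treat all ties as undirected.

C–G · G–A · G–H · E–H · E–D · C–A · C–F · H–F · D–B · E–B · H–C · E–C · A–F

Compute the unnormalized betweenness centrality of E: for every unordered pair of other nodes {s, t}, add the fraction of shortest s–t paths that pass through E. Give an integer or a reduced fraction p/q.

Pairs whose geodesics pass through E — F–D: 2/2; F–B: 2/2; H–D: 1; H–B: 1; C–D: 1; C–B: 1; G–D: 2/2; G–B: 2/2; A–D: 1; A–B: 1.
All other pairs contribute 0.
Summing the contributions gives betweenness(E) = 10.

10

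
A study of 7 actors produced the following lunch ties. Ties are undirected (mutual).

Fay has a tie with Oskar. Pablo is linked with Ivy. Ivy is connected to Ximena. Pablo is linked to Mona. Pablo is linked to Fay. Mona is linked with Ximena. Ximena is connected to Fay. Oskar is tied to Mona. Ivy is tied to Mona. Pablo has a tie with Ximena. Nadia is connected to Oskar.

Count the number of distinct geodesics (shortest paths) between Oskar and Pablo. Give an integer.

2

The shortest distance is 2. The length-2 paths are: Oskar–Mona–Pablo; Oskar–Fay–Pablo.
That gives 2 distinct shortest paths.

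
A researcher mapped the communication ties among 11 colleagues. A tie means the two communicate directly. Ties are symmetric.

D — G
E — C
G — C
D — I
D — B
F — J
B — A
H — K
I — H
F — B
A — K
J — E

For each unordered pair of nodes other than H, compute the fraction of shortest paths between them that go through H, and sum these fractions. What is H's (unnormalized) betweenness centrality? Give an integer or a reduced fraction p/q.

3

Pairs whose geodesics pass through H — A–I: 1/2; K–I: 1; K–D: 1/2; K–G: 1/2; K–C: 1/2.
All other pairs contribute 0.
Summing the contributions gives betweenness(H) = 3.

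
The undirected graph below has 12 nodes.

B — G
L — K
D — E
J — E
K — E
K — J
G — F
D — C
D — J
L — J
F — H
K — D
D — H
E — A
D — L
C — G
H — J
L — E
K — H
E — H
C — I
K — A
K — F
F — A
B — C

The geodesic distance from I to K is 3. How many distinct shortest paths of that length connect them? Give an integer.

1

The shortest distance is 3, and the only length-3 path is I–C–D–K. So there is exactly 1 shortest path.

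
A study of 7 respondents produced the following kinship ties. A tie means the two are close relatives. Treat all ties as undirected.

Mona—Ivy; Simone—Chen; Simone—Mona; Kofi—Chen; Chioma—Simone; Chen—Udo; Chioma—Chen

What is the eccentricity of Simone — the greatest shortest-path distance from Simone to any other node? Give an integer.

2

Distances from Simone: Chen:1, Chioma:1, Ivy:2, Kofi:2, Mona:1, Udo:2.
The largest is 2 (to Ivy, Udo, and Kofi), so the eccentricity of Simone is 2.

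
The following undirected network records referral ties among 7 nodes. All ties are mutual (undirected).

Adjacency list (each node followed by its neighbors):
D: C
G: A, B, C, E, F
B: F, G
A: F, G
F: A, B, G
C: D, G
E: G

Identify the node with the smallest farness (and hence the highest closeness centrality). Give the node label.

Farness (sum of distances to all others) for each node — A:11, B:11, C:10, D:15, E:12, F:10, G:7.
The smallest farness is 7, for G, so G has the highest closeness.

G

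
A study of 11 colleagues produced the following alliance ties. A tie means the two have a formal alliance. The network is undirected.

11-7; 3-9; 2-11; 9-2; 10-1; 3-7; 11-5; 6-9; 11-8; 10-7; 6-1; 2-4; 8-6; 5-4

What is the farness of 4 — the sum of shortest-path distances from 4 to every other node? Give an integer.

Distances from 4: 1:4, 2:1, 3:3, 5:1, 6:3, 7:3, 8:3, 9:2, 10:4, 11:2.
Sum = 4 + 1 + 3 + 1 + 3 + 3 + 3 + 2 + 4 + 2 = 26.

26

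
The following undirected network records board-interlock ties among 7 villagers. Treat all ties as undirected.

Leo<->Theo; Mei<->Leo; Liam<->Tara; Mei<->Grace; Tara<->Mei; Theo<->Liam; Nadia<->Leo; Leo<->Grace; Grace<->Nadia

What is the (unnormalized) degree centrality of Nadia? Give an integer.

2

Nadia is directly tied to Grace and Leo. That is 2 neighbors, so the degree of Nadia is 2.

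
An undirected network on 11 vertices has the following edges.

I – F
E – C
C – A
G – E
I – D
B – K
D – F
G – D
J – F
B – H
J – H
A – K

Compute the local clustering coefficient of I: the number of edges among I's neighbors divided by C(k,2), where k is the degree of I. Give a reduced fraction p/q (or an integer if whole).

I's neighbors: D and F (k = 2).
Possible neighbor pairs: C(2,2) = 1. Edges among them: D–F → e = 1.
Clustering(I) = 1/1.

1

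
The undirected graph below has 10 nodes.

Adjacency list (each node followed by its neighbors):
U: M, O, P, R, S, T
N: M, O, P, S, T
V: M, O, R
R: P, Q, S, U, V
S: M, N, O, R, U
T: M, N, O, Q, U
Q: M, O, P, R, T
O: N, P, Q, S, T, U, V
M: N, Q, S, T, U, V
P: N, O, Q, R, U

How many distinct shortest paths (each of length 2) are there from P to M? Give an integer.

The shortest distance is 2. The length-2 paths are: P–U–M; P–Q–M; P–N–M.
That gives 3 distinct shortest paths.

3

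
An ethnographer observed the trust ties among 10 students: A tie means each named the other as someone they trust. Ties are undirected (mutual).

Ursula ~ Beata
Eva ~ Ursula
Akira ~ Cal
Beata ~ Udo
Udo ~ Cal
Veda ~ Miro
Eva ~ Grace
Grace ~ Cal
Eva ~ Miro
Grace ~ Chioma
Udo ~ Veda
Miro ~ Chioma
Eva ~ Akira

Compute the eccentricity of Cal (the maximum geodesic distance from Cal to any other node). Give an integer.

3

Distances from Cal: Akira:1, Beata:2, Chioma:2, Eva:2, Grace:1, Miro:3, Udo:1, Ursula:3, Veda:2.
The largest is 3 (to Miro and Ursula), so the eccentricity of Cal is 3.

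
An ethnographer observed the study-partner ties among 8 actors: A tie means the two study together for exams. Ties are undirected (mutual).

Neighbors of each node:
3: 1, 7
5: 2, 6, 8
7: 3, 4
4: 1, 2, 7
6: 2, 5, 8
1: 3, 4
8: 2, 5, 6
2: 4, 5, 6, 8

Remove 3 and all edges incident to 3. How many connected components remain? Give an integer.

1

3's neighbors (1 and 7) remain reachable from one another through other ties, so the rest of the network stays in one piece.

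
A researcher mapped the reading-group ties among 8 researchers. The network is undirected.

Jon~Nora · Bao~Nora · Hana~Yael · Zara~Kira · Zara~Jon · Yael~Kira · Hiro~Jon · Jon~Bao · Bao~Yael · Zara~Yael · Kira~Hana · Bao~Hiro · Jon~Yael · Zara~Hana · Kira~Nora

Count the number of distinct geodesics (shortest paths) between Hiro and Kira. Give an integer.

5

The shortest distance is 3. The length-3 paths are: Hiro–Bao–Yael–Kira; Hiro–Jon–Yael–Kira; Hiro–Jon–Zara–Kira; Hiro–Bao–Nora–Kira; Hiro–Jon–Nora–Kira.
That gives 5 distinct shortest paths.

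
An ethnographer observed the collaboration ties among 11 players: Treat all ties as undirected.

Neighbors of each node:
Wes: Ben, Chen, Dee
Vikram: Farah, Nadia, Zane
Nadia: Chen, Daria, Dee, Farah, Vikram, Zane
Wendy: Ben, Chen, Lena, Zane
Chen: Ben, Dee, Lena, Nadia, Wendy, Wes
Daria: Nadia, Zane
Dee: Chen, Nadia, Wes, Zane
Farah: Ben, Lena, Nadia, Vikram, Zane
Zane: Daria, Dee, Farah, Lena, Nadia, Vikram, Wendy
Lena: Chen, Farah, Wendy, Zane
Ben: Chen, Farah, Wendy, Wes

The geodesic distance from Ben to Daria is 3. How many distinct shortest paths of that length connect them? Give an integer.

4

The shortest distance is 3. The length-3 paths are: Ben–Farah–Zane–Daria; Ben–Wendy–Zane–Daria; Ben–Farah–Nadia–Daria; Ben–Chen–Nadia–Daria.
That gives 4 distinct shortest paths.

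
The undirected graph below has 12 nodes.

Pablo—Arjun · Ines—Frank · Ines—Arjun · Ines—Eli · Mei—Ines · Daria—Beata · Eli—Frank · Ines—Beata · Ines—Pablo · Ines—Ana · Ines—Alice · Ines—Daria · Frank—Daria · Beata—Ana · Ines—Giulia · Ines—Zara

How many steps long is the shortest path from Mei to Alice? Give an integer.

2

One shortest route is Mei – Ines – Alice, which uses 2 edges, and Mei and Alice are not directly tied, so nothing shorter exists. So d(Mei,Alice) = 2.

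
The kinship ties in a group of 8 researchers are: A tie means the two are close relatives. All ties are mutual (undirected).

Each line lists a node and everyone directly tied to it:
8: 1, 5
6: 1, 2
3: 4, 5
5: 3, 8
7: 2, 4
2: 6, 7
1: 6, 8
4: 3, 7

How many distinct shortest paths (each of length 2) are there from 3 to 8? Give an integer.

1

The shortest distance is 2, and the only length-2 path is 3–5–8. So there is exactly 1 shortest path.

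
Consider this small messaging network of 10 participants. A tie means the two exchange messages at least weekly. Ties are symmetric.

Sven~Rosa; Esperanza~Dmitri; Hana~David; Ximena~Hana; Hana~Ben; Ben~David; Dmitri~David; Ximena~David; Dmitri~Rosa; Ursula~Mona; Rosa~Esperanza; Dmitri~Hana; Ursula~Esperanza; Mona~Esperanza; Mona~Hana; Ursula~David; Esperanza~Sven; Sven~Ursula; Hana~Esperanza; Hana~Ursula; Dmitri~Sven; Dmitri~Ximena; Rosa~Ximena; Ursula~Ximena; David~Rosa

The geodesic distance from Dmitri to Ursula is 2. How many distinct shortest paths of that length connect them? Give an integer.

The shortest distance is 2. The length-2 paths are: Dmitri–Hana–Ursula; Dmitri–Ximena–Ursula; Dmitri–Esperanza–Ursula; Dmitri–Sven–Ursula; Dmitri–David–Ursula.
That gives 5 distinct shortest paths.

5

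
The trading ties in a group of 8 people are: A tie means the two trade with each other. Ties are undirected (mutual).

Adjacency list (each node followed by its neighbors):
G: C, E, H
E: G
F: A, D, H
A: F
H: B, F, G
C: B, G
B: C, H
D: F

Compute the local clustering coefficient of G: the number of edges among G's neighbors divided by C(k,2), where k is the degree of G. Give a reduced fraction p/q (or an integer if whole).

G's neighbors: C, E, and H (k = 3).
Possible neighbor pairs: C(3,2) = 3. Edges among them: none → e = 0.
Clustering(G) = 0/3 = 0.

0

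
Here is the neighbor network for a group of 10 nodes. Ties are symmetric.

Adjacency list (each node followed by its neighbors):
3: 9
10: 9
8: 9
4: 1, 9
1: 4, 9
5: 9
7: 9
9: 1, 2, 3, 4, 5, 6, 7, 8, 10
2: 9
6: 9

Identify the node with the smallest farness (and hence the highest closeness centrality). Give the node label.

9

Farness (sum of distances to all others) for each node — 1:16, 2:17, 3:17, 4:16, 5:17, 6:17, 7:17, 8:17, 9:9, 10:17.
The smallest farness is 9, for 9, so 9 has the highest closeness.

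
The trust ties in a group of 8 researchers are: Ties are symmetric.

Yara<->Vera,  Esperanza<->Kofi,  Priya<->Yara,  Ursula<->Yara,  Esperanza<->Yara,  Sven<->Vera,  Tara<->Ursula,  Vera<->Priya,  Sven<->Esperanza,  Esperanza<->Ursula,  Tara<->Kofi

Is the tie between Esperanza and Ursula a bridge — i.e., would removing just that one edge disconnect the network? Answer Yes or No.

No

Even without that edge, Esperanza still reaches Ursula via Esperanza – Yara – Ursula, so the network stays connected. Not a bridge.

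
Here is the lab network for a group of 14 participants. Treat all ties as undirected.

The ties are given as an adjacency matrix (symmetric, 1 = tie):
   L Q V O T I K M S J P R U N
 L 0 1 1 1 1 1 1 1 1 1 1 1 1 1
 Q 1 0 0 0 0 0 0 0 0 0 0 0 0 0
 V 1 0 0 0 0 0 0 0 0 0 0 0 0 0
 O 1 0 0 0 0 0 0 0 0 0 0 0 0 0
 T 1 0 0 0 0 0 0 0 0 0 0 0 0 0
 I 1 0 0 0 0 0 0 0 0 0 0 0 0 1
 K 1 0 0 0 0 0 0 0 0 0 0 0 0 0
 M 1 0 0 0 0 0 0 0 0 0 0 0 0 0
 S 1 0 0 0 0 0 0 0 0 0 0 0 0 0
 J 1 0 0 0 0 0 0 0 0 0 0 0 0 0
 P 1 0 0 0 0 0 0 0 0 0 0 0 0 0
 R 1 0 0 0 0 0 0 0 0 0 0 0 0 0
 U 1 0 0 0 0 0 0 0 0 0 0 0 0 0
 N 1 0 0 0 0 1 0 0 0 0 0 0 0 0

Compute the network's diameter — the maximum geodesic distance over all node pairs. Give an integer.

Eccentricity of each node (its greatest distance to any other): I:2, J:2, K:2, L:1, M:2, N:2, O:2, P:2, Q:2, R:2, S:2, T:2, U:2, V:2.
The maximum eccentricity is 2, realized for instance by the pair Q–V via Q – L – V. So the diameter is 2.

2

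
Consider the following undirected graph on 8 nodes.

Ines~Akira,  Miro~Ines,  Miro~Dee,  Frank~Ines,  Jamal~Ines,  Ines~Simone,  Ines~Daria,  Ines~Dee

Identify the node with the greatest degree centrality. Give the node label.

Ines

Degrees — Akira:1, Daria:1, Dee:2, Frank:1, Ines:7, Jamal:1, Miro:2, Simone:1.
The maximum is 7, attained only by Ines.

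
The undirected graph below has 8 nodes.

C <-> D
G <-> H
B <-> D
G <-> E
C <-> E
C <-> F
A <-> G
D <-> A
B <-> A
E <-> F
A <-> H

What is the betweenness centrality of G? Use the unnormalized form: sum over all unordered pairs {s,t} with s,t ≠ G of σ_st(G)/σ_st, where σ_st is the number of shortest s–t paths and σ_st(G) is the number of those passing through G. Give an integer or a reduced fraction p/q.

9/2

Pairs whose geodesics pass through G — E–B: 1/2; E–A: 1; E–H: 1; F–A: 1/2; F–H: 1; C–H: 1/2.
All other pairs contribute 0.
Summing the contributions gives betweenness(G) = 9/2.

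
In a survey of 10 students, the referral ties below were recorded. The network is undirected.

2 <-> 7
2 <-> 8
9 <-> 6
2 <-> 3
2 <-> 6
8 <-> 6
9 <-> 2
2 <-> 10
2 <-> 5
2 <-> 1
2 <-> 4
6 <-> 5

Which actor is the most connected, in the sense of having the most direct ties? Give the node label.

2

Degrees — 1:1, 2:9, 3:1, 4:1, 5:2, 6:4, 7:1, 8:2, 9:2, 10:1.
The maximum is 9, attained only by 2.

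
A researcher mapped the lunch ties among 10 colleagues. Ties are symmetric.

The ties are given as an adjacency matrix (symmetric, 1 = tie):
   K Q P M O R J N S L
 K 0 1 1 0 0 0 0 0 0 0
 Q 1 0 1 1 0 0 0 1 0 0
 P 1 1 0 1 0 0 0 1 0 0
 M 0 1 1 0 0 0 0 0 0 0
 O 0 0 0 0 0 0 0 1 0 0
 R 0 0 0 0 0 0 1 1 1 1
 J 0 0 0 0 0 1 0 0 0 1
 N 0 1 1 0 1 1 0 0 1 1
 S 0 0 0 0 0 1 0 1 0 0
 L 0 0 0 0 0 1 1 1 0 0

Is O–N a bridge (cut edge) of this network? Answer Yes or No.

Yes

Without the O–N edge there is no alternate route between O and N, so the network disconnects. It is a bridge.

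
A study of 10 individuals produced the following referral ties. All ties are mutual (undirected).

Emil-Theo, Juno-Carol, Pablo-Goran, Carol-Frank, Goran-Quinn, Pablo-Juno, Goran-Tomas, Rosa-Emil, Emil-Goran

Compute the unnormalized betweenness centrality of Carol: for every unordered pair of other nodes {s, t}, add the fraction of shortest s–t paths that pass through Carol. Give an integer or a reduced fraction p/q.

Pairs whose geodesics pass through Carol — Emil–Frank: 1; Frank–Rosa: 1; Frank–Theo: 1; Frank–Juno: 1; Frank–Goran: 1; Frank–Quinn: 1; Frank–Tomas: 1; Frank–Pablo: 1.
All other pairs contribute 0.
Summing the contributions gives betweenness(Carol) = 8.

8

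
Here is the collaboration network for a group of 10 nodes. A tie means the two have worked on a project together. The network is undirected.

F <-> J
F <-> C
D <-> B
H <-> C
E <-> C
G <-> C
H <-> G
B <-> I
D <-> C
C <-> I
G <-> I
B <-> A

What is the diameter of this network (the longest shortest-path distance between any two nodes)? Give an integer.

5

Eccentricity of each node (its greatest distance to any other): A:5, B:4, C:3, D:3, E:4, F:4, G:3, H:4, I:3, J:5.
The maximum eccentricity is 5, realized for instance by the pair J–A via J – F – C – I – B – A. So the diameter is 5.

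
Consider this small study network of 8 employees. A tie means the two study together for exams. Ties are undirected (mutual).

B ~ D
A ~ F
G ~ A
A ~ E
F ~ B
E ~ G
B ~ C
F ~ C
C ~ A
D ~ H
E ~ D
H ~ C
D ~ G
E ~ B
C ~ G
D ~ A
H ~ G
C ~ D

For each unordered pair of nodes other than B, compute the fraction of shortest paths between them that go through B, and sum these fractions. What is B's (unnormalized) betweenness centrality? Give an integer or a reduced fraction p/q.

Pairs whose geodesics pass through B — C–E: 1/4; F–D: 1/3; F–E: 1/2.
All other pairs contribute 0.
Summing the contributions gives betweenness(B) = 13/12.

13/12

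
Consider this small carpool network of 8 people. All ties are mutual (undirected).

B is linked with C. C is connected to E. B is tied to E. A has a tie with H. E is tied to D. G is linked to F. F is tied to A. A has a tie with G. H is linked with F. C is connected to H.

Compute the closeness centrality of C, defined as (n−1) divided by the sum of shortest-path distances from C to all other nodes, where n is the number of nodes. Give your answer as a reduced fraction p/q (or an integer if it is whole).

Distances from C: A:2, B:1, D:2, E:1, F:2, G:3, H:1. Sum = 12.
n = 8, so closeness = 7/12.

7/12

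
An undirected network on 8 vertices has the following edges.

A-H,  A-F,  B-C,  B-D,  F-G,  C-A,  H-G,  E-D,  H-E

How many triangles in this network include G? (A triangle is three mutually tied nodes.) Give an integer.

0

G's neighbors are F and H, but none of them are tied to each other, so no triangle contains G.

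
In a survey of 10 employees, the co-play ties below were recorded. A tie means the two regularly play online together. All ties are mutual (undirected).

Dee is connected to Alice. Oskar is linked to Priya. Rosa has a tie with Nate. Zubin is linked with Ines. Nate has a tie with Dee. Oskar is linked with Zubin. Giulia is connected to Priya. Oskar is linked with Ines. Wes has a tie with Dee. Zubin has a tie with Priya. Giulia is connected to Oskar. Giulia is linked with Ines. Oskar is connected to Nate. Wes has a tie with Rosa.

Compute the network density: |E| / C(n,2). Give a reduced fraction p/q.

14/45

There are 14 edges and 10 nodes, so the maximum possible is C(10,2) = 45.
Density = 14/45.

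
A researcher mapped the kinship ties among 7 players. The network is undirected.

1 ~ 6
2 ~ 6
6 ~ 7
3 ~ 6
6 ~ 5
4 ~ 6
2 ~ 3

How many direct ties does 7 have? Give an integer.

7 is directly tied to 6. That is 1 neighbor, so the degree of 7 is 1.

1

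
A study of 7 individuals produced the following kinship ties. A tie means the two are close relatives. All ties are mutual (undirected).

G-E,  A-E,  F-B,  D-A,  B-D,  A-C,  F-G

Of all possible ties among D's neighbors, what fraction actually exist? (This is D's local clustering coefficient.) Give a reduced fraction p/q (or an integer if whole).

D's neighbors: A and B (k = 2).
Possible neighbor pairs: C(2,2) = 1. Edges among them: none → e = 0.
Clustering(D) = 0/1.

0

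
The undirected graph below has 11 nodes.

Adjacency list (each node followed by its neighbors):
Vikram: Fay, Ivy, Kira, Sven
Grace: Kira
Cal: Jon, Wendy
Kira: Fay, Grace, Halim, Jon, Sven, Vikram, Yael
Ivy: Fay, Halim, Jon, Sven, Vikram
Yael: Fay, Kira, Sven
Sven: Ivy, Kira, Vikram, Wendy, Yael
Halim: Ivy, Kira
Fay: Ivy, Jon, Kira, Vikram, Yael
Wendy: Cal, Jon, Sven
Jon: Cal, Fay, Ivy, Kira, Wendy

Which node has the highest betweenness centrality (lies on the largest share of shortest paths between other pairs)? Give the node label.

Unnormalized betweenness of each node: Cal:0, Fay:53/20, Grace:0, Halim:2/5, Ivy:25/6, Jon:589/60, Kira:46/3, Sven:349/60, Vikram:13/20, Wendy:23/12, Yael:1/4.
Kira has the largest value, 46/3, making it the main broker — the node through which the most shortest paths run.

Kira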